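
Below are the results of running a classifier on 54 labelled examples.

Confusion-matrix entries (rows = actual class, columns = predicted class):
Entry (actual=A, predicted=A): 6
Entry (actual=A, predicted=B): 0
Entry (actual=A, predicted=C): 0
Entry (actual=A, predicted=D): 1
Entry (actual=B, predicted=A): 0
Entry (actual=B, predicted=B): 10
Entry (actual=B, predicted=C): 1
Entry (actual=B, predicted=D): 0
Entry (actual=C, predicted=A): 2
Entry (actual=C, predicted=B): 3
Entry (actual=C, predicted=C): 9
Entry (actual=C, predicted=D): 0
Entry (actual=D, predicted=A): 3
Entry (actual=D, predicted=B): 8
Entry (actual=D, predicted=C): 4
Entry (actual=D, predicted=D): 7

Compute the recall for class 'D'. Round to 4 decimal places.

One-vs-rest for 'D': TP = diagonal; FP = other classes predicted 'D'; FN = 'D' predicted as other.
recall = TP/(TP+FN).
D: TP=7, FN=3+8+4=15 → 7/22 = 0.31818

0.3182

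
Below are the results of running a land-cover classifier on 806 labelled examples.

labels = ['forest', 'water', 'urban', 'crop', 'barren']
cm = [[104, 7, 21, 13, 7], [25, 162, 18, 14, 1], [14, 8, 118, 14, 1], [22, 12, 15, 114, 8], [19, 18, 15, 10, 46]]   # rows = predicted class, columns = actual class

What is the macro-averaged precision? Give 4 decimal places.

0.6549

Per-class precision (TP/(TP+FP)):
  forest: TP=104, FP=7+21+13+7=48 → 104/152 = 0.68421
  water: TP=162, FP=25+18+14+1=58 → 162/220 = 0.73636
  urban: TP=118, FP=14+8+14+1=37 → 118/155 = 0.76129
  crop: TP=114, FP=22+12+15+8=57 → 114/171 = 0.66667
  barren: TP=46, FP=19+18+15+10=62 → 46/108 = 0.42593
Macro-precision = mean = (0.68421 + 0.73636 + 0.76129 + 0.66667 + 0.42593) / 5 = 0.6549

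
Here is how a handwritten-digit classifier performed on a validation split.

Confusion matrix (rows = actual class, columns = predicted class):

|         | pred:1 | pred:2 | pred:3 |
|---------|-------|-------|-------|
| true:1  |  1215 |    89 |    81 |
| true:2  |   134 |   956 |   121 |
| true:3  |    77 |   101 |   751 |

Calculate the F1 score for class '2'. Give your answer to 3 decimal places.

Take TP from the diagonal, FP from the rest of the '2' prediction marginal, FN from the rest of the '2' actual marginal.
F1 score = 2·TP/(2·TP+FP+FN).
2: TP=956, FP=89+101=190, FN=134+121=255 → 1912/2357 = 0.8112

0.811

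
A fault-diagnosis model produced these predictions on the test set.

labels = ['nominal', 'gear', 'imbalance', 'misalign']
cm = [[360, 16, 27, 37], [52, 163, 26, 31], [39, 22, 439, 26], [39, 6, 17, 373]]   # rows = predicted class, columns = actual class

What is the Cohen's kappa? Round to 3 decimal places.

Observed agreement pₒ = trace/N = 1335/1673 = 0.7980
Expected agreement pₑ = Σ (rowᵢ·colᵢ)/N² = (490·440 + 207·272 + 509·526 + 467·435)/1673² = 0.2654
κ = (pₒ − pₑ)/(1 − pₑ) = (0.7980 − 0.2654)/(1 − 0.2654) = 0.725

0.725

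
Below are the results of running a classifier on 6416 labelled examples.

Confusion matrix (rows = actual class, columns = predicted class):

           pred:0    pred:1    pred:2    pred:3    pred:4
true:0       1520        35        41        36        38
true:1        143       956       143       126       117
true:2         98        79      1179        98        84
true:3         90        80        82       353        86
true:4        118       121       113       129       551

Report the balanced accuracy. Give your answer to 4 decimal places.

0.6731

Balanced accuracy = mean of per-class recall.
  0: recall = 1520/1670 = 0.91018
  1: recall = 956/1485 = 0.64377
  2: recall = 1179/1538 = 0.76658
  3: recall = 353/691 = 0.51085
  4: recall = 551/1032 = 0.53391
Mean = (0.91018 + 0.64377 + 0.76658 + 0.51085 + 0.53391) / 5 = 0.6731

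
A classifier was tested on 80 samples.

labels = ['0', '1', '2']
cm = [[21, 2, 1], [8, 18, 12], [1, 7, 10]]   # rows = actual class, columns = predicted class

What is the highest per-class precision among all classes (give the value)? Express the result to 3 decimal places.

0.700

Per-class precision (TP/(TP+FP)):
  0: TP=21, FP=8+1=9 → 21/30 = 0.7000
  1: TP=18, FP=2+7=9 → 18/27 = 0.6667
  2: TP=10, FP=1+12=13 → 10/23 = 0.4348
Highest is class '0' with precision = 0.700.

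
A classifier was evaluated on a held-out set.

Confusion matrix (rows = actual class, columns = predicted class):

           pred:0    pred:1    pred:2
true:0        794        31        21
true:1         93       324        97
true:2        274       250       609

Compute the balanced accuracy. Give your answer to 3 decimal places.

Balanced accuracy = mean of per-class recall.
  0: recall = 794/846 = 0.9385
  1: recall = 324/514 = 0.6304
  2: recall = 609/1133 = 0.5375
Mean = (0.9385 + 0.6304 + 0.5375) / 3 = 0.702

0.702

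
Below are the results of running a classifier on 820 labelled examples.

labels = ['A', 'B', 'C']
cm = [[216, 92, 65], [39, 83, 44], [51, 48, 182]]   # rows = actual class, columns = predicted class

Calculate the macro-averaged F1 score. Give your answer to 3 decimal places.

0.566

Per-class F1 score (2·TP/(2·TP+FP+FN)):
  A: TP=216, FP=39+51=90, FN=92+65=157 → 432/679 = 0.6362
  B: TP=83, FP=92+48=140, FN=39+44=83 → 166/389 = 0.4267
  C: TP=182, FP=65+44=109, FN=51+48=99 → 364/572 = 0.6364
Macro-F1 score = mean = (0.6362 + 0.4267 + 0.6364) / 3 = 0.566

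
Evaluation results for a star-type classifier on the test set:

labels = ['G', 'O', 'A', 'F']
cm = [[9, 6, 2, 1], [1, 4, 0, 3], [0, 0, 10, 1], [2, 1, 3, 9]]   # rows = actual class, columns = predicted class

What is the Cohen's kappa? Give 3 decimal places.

0.486

Observed agreement pₒ = trace/N = 32/52 = 0.6154
Expected agreement pₑ = Σ (rowᵢ·colᵢ)/N² = (18·12 + 8·11 + 11·15 + 15·14)/52² = 0.2511
κ = (pₒ − pₑ)/(1 − pₑ) = (0.6154 − 0.2511)/(1 − 0.2511) = 0.486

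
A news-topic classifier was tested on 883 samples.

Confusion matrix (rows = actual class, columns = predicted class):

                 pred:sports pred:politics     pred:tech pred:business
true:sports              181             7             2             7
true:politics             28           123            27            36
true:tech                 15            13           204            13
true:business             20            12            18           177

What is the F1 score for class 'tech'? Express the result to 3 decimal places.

0.823

F1 score = 2·TP/(2·TP+FP+FN).
tech: TP=204, FP=2+27+18=47, FN=15+13+13=41 → 408/496 = 0.8226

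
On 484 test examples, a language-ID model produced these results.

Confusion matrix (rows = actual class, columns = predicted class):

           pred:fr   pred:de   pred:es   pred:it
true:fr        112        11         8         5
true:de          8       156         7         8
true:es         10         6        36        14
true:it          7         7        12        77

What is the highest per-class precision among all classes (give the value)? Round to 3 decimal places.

Per-class precision (TP/(TP+FP)):
  fr: TP=112, FP=8+10+7=25 → 112/137 = 0.8175
  de: TP=156, FP=11+6+7=24 → 156/180 = 0.8667
  es: TP=36, FP=8+7+12=27 → 36/63 = 0.5714
  it: TP=77, FP=5+8+14=27 → 77/104 = 0.7404
Highest is class 'de' with precision = 0.867.

0.867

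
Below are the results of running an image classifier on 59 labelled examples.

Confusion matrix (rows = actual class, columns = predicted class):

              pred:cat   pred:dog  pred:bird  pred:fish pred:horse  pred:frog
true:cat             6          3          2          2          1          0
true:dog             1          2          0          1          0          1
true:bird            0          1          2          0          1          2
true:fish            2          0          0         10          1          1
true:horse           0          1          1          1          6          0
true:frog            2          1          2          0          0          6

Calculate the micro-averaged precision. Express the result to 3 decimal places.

0.542

Micro-averaging pools counts across classes: ΣTP=32, ΣFP=27, ΣFN=27.
Micro-precision = TP/(TP+FP) on pooled counts = 0.542 (equals overall accuracy in single-label multiclass).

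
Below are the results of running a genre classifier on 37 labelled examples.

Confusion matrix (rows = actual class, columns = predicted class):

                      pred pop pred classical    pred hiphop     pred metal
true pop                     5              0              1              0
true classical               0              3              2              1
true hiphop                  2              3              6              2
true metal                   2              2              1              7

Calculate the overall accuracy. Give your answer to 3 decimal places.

Accuracy = trace / total = (5+3+6+7=21) / 37 = 21/37 = 0.568

0.568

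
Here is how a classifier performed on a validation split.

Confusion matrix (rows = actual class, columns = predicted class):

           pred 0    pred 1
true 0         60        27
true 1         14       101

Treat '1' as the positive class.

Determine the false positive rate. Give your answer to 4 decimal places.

FPR = FP/(FP+TN) = 27/(27+60) = 0.3103

0.3103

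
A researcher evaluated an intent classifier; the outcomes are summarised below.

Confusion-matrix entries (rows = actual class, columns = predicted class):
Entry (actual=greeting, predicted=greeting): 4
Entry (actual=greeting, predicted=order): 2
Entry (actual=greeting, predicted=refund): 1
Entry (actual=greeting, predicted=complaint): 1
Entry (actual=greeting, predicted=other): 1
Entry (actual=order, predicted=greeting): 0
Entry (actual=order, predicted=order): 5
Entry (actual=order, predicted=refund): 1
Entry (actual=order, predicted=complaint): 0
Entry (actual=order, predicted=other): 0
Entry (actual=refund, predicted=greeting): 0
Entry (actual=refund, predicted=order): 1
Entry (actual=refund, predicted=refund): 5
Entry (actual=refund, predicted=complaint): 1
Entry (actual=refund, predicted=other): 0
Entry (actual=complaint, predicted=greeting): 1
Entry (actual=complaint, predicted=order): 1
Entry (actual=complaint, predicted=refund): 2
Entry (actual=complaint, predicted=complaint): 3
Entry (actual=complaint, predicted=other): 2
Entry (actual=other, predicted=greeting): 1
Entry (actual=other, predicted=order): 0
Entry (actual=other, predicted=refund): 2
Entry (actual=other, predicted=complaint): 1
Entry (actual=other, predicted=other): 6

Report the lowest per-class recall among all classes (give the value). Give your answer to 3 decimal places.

0.333

Per-class recall (TP/(TP+FN)):
  greeting: TP=4, FN=2+1+1+1=5 → 4/9 = 0.4444
  order: TP=5, FN=0+1+0+0=1 → 5/6 = 0.8333
  refund: TP=5, FN=0+1+1+0=2 → 5/7 = 0.7143
  complaint: TP=3, FN=1+1+2+2=6 → 3/9 = 0.3333
  other: TP=6, FN=1+0+2+1=4 → 6/10 = 0.6000
Lowest is class 'complaint' with recall = 0.333.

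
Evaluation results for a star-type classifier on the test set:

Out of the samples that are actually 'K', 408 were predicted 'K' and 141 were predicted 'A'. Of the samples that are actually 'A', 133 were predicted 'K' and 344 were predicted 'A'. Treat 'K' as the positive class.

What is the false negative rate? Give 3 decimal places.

0.257

FNR = FN/(FN+TP) = 141/(141+408) = 0.257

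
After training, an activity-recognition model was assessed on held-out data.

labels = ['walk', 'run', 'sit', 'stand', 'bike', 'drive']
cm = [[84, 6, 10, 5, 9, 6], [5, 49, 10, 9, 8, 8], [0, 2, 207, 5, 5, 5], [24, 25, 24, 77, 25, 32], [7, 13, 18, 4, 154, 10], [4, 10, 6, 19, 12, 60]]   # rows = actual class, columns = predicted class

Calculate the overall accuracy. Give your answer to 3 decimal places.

Accuracy = trace / total = (84+49+207+77+154+60=631) / 957 = 631/957 = 0.659

0.659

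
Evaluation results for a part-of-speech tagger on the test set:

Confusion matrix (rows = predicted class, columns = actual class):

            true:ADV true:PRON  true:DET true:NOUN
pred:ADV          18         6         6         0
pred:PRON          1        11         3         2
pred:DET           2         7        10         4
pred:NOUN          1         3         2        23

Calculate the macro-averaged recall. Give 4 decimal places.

Per-class recall (TP/(TP+FN)):
  ADV: TP=18, FN=1+2+1=4 → 18/22 = 0.81818
  PRON: TP=11, FN=6+7+3=16 → 11/27 = 0.40741
  DET: TP=10, FN=6+3+2=11 → 10/21 = 0.47619
  NOUN: TP=23, FN=0+2+4=6 → 23/29 = 0.79310
Macro-recall = mean = (0.81818 + 0.40741 + 0.47619 + 0.79310) / 4 = 0.6237

0.6237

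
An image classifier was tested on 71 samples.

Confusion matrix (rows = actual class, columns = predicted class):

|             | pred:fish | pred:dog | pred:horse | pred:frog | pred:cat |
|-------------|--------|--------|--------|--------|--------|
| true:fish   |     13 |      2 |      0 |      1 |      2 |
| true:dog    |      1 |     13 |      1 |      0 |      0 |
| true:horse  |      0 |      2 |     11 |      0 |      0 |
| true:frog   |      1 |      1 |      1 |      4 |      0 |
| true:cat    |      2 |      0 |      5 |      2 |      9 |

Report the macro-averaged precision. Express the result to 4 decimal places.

Per-class precision (TP/(TP+FP)):
  fish: TP=13, FP=1+0+1+2=4 → 13/17 = 0.76471
  dog: TP=13, FP=2+2+1+0=5 → 13/18 = 0.72222
  horse: TP=11, FP=0+1+1+5=7 → 11/18 = 0.61111
  frog: TP=4, FP=1+0+0+2=3 → 4/7 = 0.57143
  cat: TP=9, FP=2+0+0+0=2 → 9/11 = 0.81818
Macro-precision = mean = (0.76471 + 0.72222 + 0.61111 + 0.57143 + 0.81818) / 5 = 0.6975

0.6975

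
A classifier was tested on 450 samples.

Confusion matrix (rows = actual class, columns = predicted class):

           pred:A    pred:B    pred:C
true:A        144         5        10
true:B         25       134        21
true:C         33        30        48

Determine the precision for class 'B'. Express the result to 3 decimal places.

0.793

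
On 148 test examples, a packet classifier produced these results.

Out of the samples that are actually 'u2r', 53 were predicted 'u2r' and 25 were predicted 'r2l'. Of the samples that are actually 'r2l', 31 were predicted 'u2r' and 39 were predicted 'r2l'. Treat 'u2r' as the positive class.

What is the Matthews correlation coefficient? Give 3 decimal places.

MCC = (TP·TN − FP·FN) / √((TP+FP)(TP+FN)(TN+FP)(TN+FN))
Numerator = 53·39 − 31·25 = 1292
Denominator = √(84·78·70·64) = √29352960 = 5417.8372
MCC = 1292 / 5417.8372 = 0.238

0.238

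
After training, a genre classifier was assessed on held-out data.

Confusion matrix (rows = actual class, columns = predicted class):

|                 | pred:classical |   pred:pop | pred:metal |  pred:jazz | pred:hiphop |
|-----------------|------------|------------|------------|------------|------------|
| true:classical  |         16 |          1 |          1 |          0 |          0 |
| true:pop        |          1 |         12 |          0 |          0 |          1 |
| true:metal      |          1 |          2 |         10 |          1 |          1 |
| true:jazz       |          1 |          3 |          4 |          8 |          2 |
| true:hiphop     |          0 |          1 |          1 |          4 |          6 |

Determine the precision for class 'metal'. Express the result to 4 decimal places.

Take TP from the diagonal, FP from the rest of the 'metal' prediction marginal, FN from the rest of the 'metal' actual marginal.
precision = TP/(TP+FP).
metal: TP=10, FP=1+0+4+1=6 → 10/16 = 0.62500

0.6250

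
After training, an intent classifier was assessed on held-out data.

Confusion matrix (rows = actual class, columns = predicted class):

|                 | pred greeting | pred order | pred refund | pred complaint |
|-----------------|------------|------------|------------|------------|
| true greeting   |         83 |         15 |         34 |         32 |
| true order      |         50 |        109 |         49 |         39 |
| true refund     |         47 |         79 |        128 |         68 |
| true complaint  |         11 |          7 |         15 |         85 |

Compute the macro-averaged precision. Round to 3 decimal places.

Per-class precision (TP/(TP+FP)):
  greeting: TP=83, FP=50+47+11=108 → 83/191 = 0.4346
  order: TP=109, FP=15+79+7=101 → 109/210 = 0.5190
  refund: TP=128, FP=34+49+15=98 → 128/226 = 0.5664
  complaint: TP=85, FP=32+39+68=139 → 85/224 = 0.3795
Macro-precision = mean = (0.4346 + 0.5190 + 0.5664 + 0.3795) / 4 = 0.475

0.475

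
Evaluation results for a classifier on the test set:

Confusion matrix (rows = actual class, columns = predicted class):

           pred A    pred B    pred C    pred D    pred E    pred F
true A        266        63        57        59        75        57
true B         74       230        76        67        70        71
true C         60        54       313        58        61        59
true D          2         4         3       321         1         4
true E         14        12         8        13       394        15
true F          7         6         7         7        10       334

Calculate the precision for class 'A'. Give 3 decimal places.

Take TP from the diagonal, FP from the rest of the 'A' prediction marginal, FN from the rest of the 'A' actual marginal.
precision = TP/(TP+FP).
A: TP=266, FP=74+60+2+14+7=157 → 266/423 = 0.6288

0.629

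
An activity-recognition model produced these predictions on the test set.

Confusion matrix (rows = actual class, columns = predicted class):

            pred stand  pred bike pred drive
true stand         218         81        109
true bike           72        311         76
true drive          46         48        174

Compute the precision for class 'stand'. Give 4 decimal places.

0.6488

Treat 'stand' as positive and all other classes as negative.
precision = TP/(TP+FP).
stand: TP=218, FP=72+46=118 → 218/336 = 0.64881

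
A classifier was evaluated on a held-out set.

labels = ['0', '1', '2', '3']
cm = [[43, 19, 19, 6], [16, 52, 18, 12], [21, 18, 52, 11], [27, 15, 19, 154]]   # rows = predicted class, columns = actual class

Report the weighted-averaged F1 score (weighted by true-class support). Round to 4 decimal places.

0.5898

Per-class F1 score (2·TP/(2·TP+FP+FN)):
  0: TP=43, FP=19+19+6=44, FN=16+21+27=64 → 86/194 = 0.44330
  1: TP=52, FP=16+18+12=46, FN=19+18+15=52 → 104/202 = 0.51485
  2: TP=52, FP=21+18+11=50, FN=19+18+19=56 → 104/210 = 0.49524
  3: TP=154, FP=27+15+19=61, FN=6+12+11=29 → 308/398 = 0.77387
Weighted-F1 score = Σ (supportᵢ/N)·F1 scoreᵢ with N=502: (107/502)·0.44330 + (104/502)·0.51485 + (108/502)·0.49524 + (183/502)·0.77387 = 0.5898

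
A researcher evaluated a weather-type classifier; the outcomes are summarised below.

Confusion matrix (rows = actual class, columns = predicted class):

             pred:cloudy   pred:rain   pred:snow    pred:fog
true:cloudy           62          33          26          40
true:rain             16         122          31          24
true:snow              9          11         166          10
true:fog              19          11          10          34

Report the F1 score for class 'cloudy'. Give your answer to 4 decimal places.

0.4644

Take TP from the diagonal, FP from the rest of the 'cloudy' prediction marginal, FN from the rest of the 'cloudy' actual marginal.
F1 score = 2·TP/(2·TP+FP+FN).
cloudy: TP=62, FP=16+9+19=44, FN=33+26+40=99 → 124/267 = 0.46442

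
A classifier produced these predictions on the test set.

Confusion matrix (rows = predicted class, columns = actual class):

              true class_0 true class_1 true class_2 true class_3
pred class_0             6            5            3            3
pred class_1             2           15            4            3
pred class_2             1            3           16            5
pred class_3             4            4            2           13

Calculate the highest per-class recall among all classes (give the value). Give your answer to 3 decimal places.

0.640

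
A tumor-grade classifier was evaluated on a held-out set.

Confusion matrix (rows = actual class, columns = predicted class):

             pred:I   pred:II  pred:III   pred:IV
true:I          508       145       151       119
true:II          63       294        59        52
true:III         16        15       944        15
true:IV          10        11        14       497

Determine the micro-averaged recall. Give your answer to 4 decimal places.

Micro-averaging pools counts across classes: ΣTP=2243, ΣFP=670, ΣFN=670.
Micro-recall = TP/(TP+FN) on pooled counts = 0.7700 (equals overall accuracy in single-label multiclass).

0.7700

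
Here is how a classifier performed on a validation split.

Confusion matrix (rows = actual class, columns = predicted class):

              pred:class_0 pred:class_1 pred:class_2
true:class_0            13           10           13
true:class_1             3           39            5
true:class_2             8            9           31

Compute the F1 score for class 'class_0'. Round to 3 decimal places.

Treat 'class_0' as positive and all other classes as negative.
F1 score = 2·TP/(2·TP+FP+FN).
class_0: TP=13, FP=3+8=11, FN=10+13=23 → 26/60 = 0.4333

0.433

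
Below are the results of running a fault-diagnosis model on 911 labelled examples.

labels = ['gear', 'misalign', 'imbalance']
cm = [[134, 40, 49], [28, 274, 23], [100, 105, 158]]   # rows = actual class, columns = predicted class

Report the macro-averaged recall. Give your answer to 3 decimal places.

Per-class recall (TP/(TP+FN)):
  gear: TP=134, FN=40+49=89 → 134/223 = 0.6009
  misalign: TP=274, FN=28+23=51 → 274/325 = 0.8431
  imbalance: TP=158, FN=100+105=205 → 158/363 = 0.4353
Macro-recall = mean = (0.6009 + 0.8431 + 0.4353) / 3 = 0.626

0.626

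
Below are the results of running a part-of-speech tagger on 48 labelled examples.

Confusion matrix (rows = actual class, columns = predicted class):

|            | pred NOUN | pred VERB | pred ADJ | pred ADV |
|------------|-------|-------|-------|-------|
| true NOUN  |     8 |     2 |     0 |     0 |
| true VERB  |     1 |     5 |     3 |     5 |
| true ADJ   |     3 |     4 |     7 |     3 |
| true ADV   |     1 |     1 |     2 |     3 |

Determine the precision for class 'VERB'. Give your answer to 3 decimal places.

precision = TP/(TP+FP).
VERB: TP=5, FP=2+4+1=7 → 5/12 = 0.4167

0.417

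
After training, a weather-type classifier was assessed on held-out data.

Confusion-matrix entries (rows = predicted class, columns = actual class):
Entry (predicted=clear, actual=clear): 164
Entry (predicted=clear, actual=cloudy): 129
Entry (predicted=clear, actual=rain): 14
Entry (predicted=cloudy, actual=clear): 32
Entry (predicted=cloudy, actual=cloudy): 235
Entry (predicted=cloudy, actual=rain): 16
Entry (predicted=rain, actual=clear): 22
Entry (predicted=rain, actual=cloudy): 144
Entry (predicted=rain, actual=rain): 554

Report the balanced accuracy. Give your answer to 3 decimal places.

Balanced accuracy = mean of per-class recall.
  clear: recall = 164/218 = 0.7523
  cloudy: recall = 235/508 = 0.4626
  rain: recall = 554/584 = 0.9486
Mean = (0.7523 + 0.4626 + 0.9486) / 3 = 0.721

0.721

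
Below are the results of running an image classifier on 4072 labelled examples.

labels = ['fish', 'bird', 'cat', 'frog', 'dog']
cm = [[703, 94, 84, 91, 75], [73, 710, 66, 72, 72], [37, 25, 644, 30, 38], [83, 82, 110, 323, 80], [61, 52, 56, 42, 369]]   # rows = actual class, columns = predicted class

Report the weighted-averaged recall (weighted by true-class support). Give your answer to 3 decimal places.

0.675

Per-class recall (TP/(TP+FN)):
  fish: TP=703, FN=94+84+91+75=344 → 703/1047 = 0.6714
  bird: TP=710, FN=73+66+72+72=283 → 710/993 = 0.7150
  cat: TP=644, FN=37+25+30+38=130 → 644/774 = 0.8320
  frog: TP=323, FN=83+82+110+80=355 → 323/678 = 0.4764
  dog: TP=369, FN=61+52+56+42=211 → 369/580 = 0.6362
Weighted-recall = Σ (supportᵢ/N)·recallᵢ with N=4072: (1047/4072)·0.6714 + (993/4072)·0.7150 + (774/4072)·0.8320 + (678/4072)·0.4764 + (580/4072)·0.6362 = 0.675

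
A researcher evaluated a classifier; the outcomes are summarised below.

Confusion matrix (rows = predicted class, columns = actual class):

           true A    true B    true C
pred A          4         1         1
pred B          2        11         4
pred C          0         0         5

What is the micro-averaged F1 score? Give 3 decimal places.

Micro-averaging pools counts across classes: ΣTP=20, ΣFP=8, ΣFN=8.
Micro-F1 score = 2·TP/(2·TP+FP+FN) on pooled counts = 0.714 (equals overall accuracy in single-label multiclass).

0.714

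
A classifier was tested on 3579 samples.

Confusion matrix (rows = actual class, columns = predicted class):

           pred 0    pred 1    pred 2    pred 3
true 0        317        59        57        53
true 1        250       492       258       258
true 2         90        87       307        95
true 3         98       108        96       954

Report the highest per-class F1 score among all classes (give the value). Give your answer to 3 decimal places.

Per-class F1 score (2·TP/(2·TP+FP+FN)):
  0: TP=317, FP=250+90+98=438, FN=59+57+53=169 → 634/1241 = 0.5109
  1: TP=492, FP=59+87+108=254, FN=250+258+258=766 → 984/2004 = 0.4910
  2: TP=307, FP=57+258+96=411, FN=90+87+95=272 → 614/1297 = 0.4734
  3: TP=954, FP=53+258+95=406, FN=98+108+96=302 → 1908/2616 = 0.7294
Highest is class '3' with F1 score = 0.729.

0.729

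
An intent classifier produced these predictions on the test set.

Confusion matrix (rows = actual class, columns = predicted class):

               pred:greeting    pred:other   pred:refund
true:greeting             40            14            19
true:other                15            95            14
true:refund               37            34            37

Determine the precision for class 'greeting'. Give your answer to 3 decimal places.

0.435

Take TP from the diagonal, FP from the rest of the 'greeting' prediction marginal, FN from the rest of the 'greeting' actual marginal.
precision = TP/(TP+FP).
greeting: TP=40, FP=15+37=52 → 40/92 = 0.4348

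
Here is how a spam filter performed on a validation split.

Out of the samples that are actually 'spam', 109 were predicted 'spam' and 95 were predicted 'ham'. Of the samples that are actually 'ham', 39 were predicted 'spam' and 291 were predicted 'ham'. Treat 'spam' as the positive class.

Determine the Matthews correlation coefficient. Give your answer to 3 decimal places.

0.452

MCC = (TP·TN − FP·FN) / √((TP+FP)(TP+FN)(TN+FP)(TN+FN))
Numerator = 109·291 − 39·95 = 28014
Denominator = √(148·204·330·386) = √3845856960 = 62014.9737
MCC = 28014 / 62014.9737 = 0.452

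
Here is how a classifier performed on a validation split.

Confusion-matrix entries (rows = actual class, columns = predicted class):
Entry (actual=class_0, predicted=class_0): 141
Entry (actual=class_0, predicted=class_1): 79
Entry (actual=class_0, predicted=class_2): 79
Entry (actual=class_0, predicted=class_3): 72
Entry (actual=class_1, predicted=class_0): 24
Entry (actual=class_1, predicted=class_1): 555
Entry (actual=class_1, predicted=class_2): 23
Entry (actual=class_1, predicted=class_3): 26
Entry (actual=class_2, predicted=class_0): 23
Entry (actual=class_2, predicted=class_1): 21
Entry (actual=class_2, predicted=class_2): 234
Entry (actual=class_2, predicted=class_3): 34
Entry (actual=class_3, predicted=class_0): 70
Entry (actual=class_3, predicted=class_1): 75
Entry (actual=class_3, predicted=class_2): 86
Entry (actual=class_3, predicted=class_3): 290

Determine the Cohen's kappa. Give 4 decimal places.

0.5425

Observed agreement pₒ = trace/N = 1220/1832 = 0.66594
Expected agreement pₑ = Σ (rowᵢ·colᵢ)/N² = (371·258 + 628·730 + 312·422 + 521·422)/1832² = 0.26985
κ = (pₒ − pₑ)/(1 − pₑ) = (0.66594 − 0.26985)/(1 − 0.26985) = 0.5425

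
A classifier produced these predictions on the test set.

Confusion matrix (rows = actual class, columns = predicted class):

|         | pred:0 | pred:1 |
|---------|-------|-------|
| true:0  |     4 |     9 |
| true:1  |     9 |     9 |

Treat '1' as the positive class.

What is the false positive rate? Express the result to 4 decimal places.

FPR = FP/(FP+TN) = 9/(9+4) = 0.6923

0.6923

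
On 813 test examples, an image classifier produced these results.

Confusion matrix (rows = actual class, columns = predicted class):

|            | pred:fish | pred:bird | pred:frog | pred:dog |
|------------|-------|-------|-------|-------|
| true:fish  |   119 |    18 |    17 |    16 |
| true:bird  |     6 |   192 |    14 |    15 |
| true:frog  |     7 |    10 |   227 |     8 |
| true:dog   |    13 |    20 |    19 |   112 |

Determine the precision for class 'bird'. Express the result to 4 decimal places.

precision = TP/(TP+FP).
bird: TP=192, FP=18+10+20=48 → 192/240 = 0.80000

0.8000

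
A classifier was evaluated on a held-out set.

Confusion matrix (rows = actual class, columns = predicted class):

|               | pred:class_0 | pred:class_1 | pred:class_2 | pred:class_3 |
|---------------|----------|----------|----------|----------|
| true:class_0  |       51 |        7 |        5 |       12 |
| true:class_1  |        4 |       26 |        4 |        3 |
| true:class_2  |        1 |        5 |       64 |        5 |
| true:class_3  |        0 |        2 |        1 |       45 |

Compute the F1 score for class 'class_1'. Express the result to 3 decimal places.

0.675

Take TP from the diagonal, FP from the rest of the 'class_1' prediction marginal, FN from the rest of the 'class_1' actual marginal.
F1 score = 2·TP/(2·TP+FP+FN).
class_1: TP=26, FP=7+5+2=14, FN=4+4+3=11 → 52/77 = 0.6753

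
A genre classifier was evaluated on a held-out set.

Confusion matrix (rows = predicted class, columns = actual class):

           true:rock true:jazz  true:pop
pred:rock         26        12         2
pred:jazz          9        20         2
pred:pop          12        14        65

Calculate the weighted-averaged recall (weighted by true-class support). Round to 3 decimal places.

Per-class recall (TP/(TP+FN)):
  rock: TP=26, FN=9+12=21 → 26/47 = 0.5532
  jazz: TP=20, FN=12+14=26 → 20/46 = 0.4348
  pop: TP=65, FN=2+2=4 → 65/69 = 0.9420
Weighted-recall = Σ (supportᵢ/N)·recallᵢ with N=162: (47/162)·0.5532 + (46/162)·0.4348 + (69/162)·0.9420 = 0.685

0.685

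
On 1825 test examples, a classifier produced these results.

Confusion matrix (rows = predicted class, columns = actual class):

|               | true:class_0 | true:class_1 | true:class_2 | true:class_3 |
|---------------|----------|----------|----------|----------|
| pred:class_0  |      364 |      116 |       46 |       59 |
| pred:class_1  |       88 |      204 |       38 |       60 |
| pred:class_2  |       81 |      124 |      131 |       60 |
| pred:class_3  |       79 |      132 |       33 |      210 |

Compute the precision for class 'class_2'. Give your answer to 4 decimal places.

0.3308

One-vs-rest for 'class_2': TP = diagonal; FP = other classes predicted 'class_2'; FN = 'class_2' predicted as other.
precision = TP/(TP+FP).
class_2: TP=131, FP=81+124+60=265 → 131/396 = 0.33081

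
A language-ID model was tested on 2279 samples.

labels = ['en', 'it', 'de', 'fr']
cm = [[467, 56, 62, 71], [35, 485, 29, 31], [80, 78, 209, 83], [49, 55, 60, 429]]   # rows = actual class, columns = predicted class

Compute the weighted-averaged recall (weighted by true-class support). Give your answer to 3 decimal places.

Per-class recall (TP/(TP+FN)):
  en: TP=467, FN=56+62+71=189 → 467/656 = 0.7119
  it: TP=485, FN=35+29+31=95 → 485/580 = 0.8362
  de: TP=209, FN=80+78+83=241 → 209/450 = 0.4644
  fr: TP=429, FN=49+55+60=164 → 429/593 = 0.7234
Weighted-recall = Σ (supportᵢ/N)·recallᵢ with N=2279: (656/2279)·0.7119 + (580/2279)·0.8362 + (450/2279)·0.4644 + (593/2279)·0.7234 = 0.698

0.698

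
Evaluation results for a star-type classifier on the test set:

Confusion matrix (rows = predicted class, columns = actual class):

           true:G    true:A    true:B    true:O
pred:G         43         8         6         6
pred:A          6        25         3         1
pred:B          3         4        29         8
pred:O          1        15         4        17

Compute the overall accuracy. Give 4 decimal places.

0.6369

Accuracy = trace / total = (43+25+29+17=114) / 179 = 114/179 = 0.6369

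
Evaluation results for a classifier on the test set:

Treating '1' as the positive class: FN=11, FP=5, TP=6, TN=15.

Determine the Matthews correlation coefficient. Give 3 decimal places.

MCC = (TP·TN − FP·FN) / √((TP+FP)(TP+FN)(TN+FP)(TN+FN))
Numerator = 6·15 − 5·11 = 35
Denominator = √(11·17·20·26) = √97240 = 311.8333
MCC = 35 / 311.8333 = 0.112

0.112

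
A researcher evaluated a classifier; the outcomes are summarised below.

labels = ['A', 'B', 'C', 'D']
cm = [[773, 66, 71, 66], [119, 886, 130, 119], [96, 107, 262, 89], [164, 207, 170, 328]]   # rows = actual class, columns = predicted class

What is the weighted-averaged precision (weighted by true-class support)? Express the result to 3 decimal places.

Per-class precision (TP/(TP+FP)):
  A: TP=773, FP=119+96+164=379 → 773/1152 = 0.6710
  B: TP=886, FP=66+107+207=380 → 886/1266 = 0.6998
  C: TP=262, FP=71+130+170=371 → 262/633 = 0.4139
  D: TP=328, FP=66+119+89=274 → 328/602 = 0.5449
Weighted-precision = Σ (supportᵢ/N)·precisionᵢ with N=3653: (976/3653)·0.6710 + (1254/3653)·0.6998 + (554/3653)·0.4139 + (869/3653)·0.5449 = 0.612

0.612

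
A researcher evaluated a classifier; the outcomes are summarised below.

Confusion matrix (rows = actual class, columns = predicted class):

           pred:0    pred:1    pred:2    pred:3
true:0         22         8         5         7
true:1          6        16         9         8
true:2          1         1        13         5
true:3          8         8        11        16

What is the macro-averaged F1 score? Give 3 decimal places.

0.464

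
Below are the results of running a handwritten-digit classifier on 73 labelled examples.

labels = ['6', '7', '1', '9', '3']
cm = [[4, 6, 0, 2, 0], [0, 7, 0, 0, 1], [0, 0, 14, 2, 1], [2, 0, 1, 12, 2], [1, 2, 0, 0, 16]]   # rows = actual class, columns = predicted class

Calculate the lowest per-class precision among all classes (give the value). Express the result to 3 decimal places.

Per-class precision (TP/(TP+FP)):
  6: TP=4, FP=0+0+2+1=3 → 4/7 = 0.5714
  7: TP=7, FP=6+0+0+2=8 → 7/15 = 0.4667
  1: TP=14, FP=0+0+1+0=1 → 14/15 = 0.9333
  9: TP=12, FP=2+0+2+0=4 → 12/16 = 0.7500
  3: TP=16, FP=0+1+1+2=4 → 16/20 = 0.8000
Lowest is class '7' with precision = 0.467.

0.467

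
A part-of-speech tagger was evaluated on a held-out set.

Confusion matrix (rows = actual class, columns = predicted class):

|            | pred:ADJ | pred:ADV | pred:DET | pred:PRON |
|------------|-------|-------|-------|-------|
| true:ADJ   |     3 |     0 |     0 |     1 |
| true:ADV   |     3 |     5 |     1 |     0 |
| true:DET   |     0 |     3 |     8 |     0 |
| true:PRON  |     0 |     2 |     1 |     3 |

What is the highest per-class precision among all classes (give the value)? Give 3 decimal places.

Per-class precision (TP/(TP+FP)):
  ADJ: TP=3, FP=3+0+0=3 → 3/6 = 0.5000
  ADV: TP=5, FP=0+3+2=5 → 5/10 = 0.5000
  DET: TP=8, FP=0+1+1=2 → 8/10 = 0.8000
  PRON: TP=3, FP=1+0+0=1 → 3/4 = 0.7500
Highest is class 'DET' with precision = 0.800.

0.800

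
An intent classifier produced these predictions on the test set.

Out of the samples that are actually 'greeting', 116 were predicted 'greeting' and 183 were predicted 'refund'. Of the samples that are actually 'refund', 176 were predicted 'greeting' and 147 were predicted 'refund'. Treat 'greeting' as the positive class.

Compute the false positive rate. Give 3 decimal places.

0.545

FPR = FP/(FP+TN) = 176/(176+147) = 0.545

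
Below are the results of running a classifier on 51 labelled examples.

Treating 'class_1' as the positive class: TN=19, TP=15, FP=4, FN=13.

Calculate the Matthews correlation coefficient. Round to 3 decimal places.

MCC = (TP·TN − FP·FN) / √((TP+FP)(TP+FN)(TN+FP)(TN+FN))
Numerator = 15·19 − 4·13 = 233
Denominator = √(19·28·23·32) = √391552 = 625.7412
MCC = 233 / 625.7412 = 0.372

0.372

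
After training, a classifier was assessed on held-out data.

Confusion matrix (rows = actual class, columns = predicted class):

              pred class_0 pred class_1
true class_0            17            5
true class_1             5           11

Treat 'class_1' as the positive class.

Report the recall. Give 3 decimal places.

Recall = TP/(TP+FN) = 11/(11+5) = 11/16 = 0.688

0.688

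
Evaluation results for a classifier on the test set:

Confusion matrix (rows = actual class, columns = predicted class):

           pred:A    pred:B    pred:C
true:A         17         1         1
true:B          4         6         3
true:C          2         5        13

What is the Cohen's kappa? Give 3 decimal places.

0.530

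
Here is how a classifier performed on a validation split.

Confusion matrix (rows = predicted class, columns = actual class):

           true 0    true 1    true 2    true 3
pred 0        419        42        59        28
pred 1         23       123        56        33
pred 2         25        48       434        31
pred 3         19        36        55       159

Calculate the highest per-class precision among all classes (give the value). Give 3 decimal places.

0.807

Per-class precision (TP/(TP+FP)):
  0: TP=419, FP=42+59+28=129 → 419/548 = 0.7646
  1: TP=123, FP=23+56+33=112 → 123/235 = 0.5234
  2: TP=434, FP=25+48+31=104 → 434/538 = 0.8067
  3: TP=159, FP=19+36+55=110 → 159/269 = 0.5911
Highest is class '2' with precision = 0.807.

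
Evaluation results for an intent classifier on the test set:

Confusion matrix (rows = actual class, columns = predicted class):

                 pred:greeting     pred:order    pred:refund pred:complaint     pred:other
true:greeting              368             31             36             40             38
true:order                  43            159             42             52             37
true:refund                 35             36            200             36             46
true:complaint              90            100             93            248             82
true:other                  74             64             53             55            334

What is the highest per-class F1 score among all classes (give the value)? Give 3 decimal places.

0.655

Per-class F1 score (2·TP/(2·TP+FP+FN)):
  greeting: TP=368, FP=43+35+90+74=242, FN=31+36+40+38=145 → 736/1123 = 0.6554
  order: TP=159, FP=31+36+100+64=231, FN=43+42+52+37=174 → 318/723 = 0.4398
  refund: TP=200, FP=36+42+93+53=224, FN=35+36+36+46=153 → 400/777 = 0.5148
  complaint: TP=248, FP=40+52+36+55=183, FN=90+100+93+82=365 → 496/1044 = 0.4751
  other: TP=334, FP=38+37+46+82=203, FN=74+64+53+55=246 → 668/1117 = 0.5980
Highest is class 'greeting' with F1 score = 0.655.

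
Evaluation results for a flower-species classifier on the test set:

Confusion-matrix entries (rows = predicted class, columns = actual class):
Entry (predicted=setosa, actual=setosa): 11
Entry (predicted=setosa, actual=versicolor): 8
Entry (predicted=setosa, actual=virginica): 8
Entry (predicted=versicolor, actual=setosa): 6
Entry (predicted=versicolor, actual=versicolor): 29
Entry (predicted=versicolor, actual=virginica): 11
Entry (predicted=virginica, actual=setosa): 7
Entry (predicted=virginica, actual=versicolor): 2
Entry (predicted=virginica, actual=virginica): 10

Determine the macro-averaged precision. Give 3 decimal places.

Per-class precision (TP/(TP+FP)):
  setosa: TP=11, FP=8+8=16 → 11/27 = 0.4074
  versicolor: TP=29, FP=6+11=17 → 29/46 = 0.6304
  virginica: TP=10, FP=7+2=9 → 10/19 = 0.5263
Macro-precision = mean = (0.4074 + 0.6304 + 0.5263) / 3 = 0.521

0.521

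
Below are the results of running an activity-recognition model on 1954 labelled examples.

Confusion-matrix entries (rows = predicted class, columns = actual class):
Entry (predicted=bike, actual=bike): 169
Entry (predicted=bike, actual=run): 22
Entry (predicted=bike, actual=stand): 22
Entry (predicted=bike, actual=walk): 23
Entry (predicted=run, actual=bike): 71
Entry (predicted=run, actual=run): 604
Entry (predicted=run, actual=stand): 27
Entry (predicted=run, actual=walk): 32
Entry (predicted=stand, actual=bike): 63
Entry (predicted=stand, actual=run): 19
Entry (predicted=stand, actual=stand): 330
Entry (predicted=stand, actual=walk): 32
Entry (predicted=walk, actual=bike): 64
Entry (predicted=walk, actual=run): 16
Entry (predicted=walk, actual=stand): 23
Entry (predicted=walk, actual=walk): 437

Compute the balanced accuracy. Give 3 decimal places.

Balanced accuracy = mean of per-class recall.
  bike: recall = 169/367 = 0.4605
  run: recall = 604/661 = 0.9138
  stand: recall = 330/402 = 0.8209
  walk: recall = 437/524 = 0.8340
Mean = (0.4605 + 0.9138 + 0.8209 + 0.8340) / 4 = 0.757

0.757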